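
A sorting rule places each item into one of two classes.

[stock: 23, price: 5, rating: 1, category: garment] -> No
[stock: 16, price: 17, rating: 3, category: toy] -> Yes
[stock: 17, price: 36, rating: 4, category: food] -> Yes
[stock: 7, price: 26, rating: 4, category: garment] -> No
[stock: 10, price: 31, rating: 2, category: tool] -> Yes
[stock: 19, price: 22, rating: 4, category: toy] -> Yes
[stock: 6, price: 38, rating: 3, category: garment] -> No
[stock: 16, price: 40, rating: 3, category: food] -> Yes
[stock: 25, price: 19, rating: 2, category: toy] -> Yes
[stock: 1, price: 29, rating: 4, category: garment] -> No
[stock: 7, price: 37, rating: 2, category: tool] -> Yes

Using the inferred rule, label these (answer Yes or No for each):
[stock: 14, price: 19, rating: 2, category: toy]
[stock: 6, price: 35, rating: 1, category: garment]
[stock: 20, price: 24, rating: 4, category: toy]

Yes, No, Yes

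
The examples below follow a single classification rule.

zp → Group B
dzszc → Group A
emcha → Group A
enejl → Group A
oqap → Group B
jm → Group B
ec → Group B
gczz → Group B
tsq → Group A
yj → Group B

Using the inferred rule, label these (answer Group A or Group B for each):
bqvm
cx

The classifier is using: odd length.

Group B, Group B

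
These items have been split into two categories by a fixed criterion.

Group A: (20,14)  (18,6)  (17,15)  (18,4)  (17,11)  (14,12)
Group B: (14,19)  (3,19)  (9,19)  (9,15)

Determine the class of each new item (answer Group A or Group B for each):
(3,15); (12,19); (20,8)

Every 'Group A' example satisfies: first > second. None of the 'Group B' examples do.
(3,15): 3 < 15, doesn't match → Group B.
(12,19): 12 < 19, doesn't match → Group B.
(20,8): 20 > 8, satisfies this → Group A.

Group B, Group B, Group A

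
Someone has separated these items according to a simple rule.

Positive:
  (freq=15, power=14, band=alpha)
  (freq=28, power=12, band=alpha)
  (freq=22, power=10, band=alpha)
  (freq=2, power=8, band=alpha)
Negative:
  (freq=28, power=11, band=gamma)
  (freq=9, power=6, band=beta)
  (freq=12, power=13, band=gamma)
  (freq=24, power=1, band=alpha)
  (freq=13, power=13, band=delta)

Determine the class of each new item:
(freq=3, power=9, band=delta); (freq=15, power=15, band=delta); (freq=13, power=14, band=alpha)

Negative, Negative, Positive

One predicate separates the groups cleanly: band is alpha AND power ≥ 6.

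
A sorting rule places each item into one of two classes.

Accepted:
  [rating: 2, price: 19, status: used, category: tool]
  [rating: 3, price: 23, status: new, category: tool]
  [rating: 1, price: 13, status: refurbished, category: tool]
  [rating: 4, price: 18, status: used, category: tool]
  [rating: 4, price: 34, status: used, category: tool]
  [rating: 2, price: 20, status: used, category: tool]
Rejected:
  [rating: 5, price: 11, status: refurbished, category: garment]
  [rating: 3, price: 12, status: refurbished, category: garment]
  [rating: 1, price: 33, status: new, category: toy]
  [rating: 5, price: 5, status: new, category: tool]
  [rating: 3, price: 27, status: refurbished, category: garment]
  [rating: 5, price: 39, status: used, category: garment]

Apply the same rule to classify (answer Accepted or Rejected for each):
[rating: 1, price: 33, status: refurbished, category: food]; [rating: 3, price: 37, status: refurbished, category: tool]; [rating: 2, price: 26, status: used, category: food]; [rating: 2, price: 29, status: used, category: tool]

All 'Accepted' examples share one property — category is tool AND price ≥ 11 — and every 'Rejected' example lacks it.
[rating: 1, price: 33, status: refurbished, category: food]: category is food, price = 33 — fails this test, so Rejected. [rating: 3, price: 37, status: refurbished, category: tool]: category is tool, price = 37 — fits, so Accepted. [rating: 2, price: 26, status: used, category: food]: category is food, price = 26 — fails this test, so Rejected. [rating: 2, price: 29, status: used, category: tool]: category is tool, price = 29 — fits, so Accepted.

Rejected, Accepted, Rejected, Accepted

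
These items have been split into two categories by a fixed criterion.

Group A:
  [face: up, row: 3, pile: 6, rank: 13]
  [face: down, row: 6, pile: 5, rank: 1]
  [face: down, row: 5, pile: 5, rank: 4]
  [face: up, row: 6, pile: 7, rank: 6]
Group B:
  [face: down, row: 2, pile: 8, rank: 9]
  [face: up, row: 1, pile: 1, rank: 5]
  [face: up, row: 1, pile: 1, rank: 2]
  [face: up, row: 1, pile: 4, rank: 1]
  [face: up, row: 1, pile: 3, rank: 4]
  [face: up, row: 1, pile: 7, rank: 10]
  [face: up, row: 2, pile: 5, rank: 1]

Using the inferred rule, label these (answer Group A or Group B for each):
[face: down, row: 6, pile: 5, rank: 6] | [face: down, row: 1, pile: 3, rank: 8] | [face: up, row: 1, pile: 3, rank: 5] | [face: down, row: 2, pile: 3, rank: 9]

The pattern is that an item is 'Group A' exactly when: row ≥ 3.
[face: down, row: 6, pile: 5, rank: 6]: row = 6, has this property → Group A.
[face: down, row: 1, pile: 3, rank: 8]: row = 1, fails the rule → Group B.
[face: up, row: 1, pile: 3, rank: 5]: row = 1, fails the rule → Group B.
[face: down, row: 2, pile: 3, rank: 9]: row = 2, fails the rule → Group B.

Group A, Group B, Group B, Group B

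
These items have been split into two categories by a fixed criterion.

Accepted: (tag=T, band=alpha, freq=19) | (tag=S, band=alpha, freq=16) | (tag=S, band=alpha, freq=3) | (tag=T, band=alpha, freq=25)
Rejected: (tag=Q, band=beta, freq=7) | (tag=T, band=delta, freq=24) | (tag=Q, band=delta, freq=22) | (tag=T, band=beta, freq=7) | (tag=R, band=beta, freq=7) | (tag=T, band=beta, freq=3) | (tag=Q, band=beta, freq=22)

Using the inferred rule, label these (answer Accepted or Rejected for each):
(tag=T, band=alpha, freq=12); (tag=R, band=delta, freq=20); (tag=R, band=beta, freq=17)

Looking at the examples, the only property every 'Accepted' case has and every 'Rejected' case lacks is: band is alpha.
Accepted: (tag=T, band=alpha, freq=12), since band is alpha.
Rejected: (tag=R, band=delta, freq=20), since band is delta.
Rejected: (tag=R, band=beta, freq=17), since band is beta.

Accepted, Rejected, Rejected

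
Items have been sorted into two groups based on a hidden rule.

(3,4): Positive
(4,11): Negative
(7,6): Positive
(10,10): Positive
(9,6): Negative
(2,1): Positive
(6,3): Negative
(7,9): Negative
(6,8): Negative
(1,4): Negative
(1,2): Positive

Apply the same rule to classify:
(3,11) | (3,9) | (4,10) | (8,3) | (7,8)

The common property of the 'Positive' items is: |first − second| ≤ 1. No 'Negative' item has it.

Negative, Negative, Negative, Negative, Positive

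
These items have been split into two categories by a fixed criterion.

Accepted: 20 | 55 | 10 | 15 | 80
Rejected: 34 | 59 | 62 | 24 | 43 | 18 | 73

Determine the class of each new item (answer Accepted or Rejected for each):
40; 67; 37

Comparing the two groups points to one rule — multiple of 5.
Accepted: 40, since 40 = 5·8.
Rejected: 67, since 67 = 5·13 + 2.
Rejected: 37, since 37 = 5·7 + 2.

Accepted, Rejected, Rejected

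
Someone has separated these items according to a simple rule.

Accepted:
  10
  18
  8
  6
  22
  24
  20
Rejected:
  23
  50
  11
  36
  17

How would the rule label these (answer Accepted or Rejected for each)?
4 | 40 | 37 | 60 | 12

'Accepted' ⟺ even AND at most 24.
4: 4 is even, 4 ≤ 24 — fits, so Accepted. 40: 40 is even, 40 > 24 — does not pass, so Rejected. 37: 37 is odd, 37 > 24 — does not pass, so Rejected. 60: 60 is even, 60 > 24 — does not pass, so Rejected. 12: 12 is even, 12 ≤ 24 — fits, so Accepted.

Accepted, Rejected, Rejected, Rejected, Accepted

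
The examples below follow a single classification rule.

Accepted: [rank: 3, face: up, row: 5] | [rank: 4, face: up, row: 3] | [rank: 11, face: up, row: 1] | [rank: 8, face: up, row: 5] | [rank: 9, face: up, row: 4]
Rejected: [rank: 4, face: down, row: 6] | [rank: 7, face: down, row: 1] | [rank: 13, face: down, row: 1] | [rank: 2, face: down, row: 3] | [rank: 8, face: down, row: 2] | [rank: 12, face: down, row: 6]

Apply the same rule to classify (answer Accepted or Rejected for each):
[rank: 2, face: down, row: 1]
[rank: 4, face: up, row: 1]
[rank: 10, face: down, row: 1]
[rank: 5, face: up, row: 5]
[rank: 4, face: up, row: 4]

Rejected, Accepted, Rejected, Accepted, Accepted

The classifier is using: face is up.
[rank: 2, face: down, row: 1]: Rejected (face is down). [rank: 4, face: up, row: 1]: Accepted (face is up). [rank: 10, face: down, row: 1]: Rejected (face is down). [rank: 5, face: up, row: 5]: Accepted (face is up). [rank: 4, face: up, row: 4]: Accepted (face is up).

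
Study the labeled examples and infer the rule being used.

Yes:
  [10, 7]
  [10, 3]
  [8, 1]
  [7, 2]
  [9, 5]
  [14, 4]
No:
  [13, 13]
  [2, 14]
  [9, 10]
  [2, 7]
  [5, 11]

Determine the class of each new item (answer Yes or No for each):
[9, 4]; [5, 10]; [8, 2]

Yes, No, Yes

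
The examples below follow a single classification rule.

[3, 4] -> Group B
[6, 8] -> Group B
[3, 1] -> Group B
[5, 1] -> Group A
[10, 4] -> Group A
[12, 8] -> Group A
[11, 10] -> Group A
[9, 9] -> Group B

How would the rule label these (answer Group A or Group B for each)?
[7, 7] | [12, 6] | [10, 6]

The pattern is that an item is 'Group A' exactly when: first > second AND sum ≥ 6.
[7, 7] — 7 = 7, 7+7 = 14, hence Group B.
[12, 6] — 12 > 6, 12+6 = 18, hence Group A.
[10, 6] — 10 > 6, 10+6 = 16, hence Group A.

Group B, Group A, Group A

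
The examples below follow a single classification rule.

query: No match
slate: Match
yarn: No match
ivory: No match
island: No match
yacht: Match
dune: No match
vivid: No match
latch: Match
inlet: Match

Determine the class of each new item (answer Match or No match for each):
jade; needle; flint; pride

No match, No match, Match, No match

The distinguishing property — contains 't' — holds for all the 'Match' cases and none of the 'No match' cases.
jade: no 't' — does not satisfy this, so No match. needle: no 't' — does not satisfy this, so No match. flint: has 't' — meets the rule, so Match. pride: no 't' — does not satisfy this, so No match.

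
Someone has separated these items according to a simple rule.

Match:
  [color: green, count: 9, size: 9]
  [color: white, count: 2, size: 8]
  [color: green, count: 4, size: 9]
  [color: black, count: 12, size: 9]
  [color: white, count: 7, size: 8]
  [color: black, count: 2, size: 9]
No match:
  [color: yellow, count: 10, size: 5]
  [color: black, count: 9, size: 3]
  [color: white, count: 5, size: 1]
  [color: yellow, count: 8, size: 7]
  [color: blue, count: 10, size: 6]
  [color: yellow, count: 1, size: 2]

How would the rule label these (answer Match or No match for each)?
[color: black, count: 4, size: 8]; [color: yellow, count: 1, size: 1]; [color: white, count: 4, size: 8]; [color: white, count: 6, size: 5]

Match, No match, Match, No match

Every 'Match' example satisfies: size ≥ 8. None of the 'No match' examples do.
[color: black, count: 4, size: 8] — size = 8, hence Match. [color: yellow, count: 1, size: 1] — size = 1, hence No match. [color: white, count: 4, size: 8] — size = 8, hence Match. [color: white, count: 6, size: 5] — size = 5, hence No match.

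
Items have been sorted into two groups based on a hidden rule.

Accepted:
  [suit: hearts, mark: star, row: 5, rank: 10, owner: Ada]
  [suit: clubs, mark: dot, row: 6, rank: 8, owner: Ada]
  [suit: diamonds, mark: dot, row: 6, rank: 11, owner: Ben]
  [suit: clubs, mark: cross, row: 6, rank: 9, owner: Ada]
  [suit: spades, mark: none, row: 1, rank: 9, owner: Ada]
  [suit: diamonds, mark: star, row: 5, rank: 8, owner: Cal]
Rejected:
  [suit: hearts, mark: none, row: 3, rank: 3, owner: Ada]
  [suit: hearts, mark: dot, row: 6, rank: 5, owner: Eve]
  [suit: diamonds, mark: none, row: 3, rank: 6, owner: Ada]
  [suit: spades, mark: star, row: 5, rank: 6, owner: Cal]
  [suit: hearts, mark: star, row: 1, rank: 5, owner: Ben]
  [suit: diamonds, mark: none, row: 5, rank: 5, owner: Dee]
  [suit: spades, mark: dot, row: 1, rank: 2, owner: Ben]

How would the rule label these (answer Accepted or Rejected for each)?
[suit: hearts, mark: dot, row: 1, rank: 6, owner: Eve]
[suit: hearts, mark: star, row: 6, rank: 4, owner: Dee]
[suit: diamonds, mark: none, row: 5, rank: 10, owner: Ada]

Rejected, Rejected, Accepted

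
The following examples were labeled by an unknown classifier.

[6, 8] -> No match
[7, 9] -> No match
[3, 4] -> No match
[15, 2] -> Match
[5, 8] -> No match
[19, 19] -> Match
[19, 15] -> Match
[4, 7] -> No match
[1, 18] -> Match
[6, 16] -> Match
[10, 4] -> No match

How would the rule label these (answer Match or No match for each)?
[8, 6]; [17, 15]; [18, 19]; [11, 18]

No match, Match, Match, Match

All 'Match' examples share one property — sum ≥ 17 — and every 'No match' example lacks it.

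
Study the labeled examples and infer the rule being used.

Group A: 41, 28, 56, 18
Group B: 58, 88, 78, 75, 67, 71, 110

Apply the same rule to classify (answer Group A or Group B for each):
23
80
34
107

Rule: at most 56. This holds for each 'Group A' example and fails for each 'Group B' one.
23: Group A (23 ≤ 56).
80: Group B (80 > 56).
34: Group A (34 ≤ 56).
107: Group B (107 > 56).

Group A, Group B, Group A, Group B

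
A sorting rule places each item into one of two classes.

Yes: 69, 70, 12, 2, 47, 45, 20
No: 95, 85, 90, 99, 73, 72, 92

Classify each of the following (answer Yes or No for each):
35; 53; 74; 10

The classifier is using: at most 70.
35: Yes (35 ≤ 70). 53: Yes (53 ≤ 70). 74: No (74 > 70). 10: Yes (10 ≤ 70).

Yes, Yes, No, Yes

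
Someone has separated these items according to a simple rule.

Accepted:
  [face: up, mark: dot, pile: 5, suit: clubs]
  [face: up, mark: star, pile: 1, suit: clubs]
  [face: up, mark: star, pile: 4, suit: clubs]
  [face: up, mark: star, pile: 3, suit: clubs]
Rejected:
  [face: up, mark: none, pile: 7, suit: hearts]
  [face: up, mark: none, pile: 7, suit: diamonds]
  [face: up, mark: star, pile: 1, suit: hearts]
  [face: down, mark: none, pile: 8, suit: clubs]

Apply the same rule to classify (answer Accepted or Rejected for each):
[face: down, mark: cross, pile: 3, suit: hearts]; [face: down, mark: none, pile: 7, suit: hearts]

Rejected, Rejected

'Accepted' ⟺ suit is clubs AND face is up.
[face: down, mark: cross, pile: 3, suit: hearts] — suit is hearts, face is down, hence Rejected.
[face: down, mark: none, pile: 7, suit: hearts] — suit is hearts, face is down, hence Rejected.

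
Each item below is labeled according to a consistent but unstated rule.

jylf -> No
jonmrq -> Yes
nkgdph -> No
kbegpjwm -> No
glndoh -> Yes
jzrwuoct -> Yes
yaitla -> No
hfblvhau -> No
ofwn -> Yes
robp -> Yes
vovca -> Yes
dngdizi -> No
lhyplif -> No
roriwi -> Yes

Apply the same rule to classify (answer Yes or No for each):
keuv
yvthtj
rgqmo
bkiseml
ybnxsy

One predicate separates the groups cleanly: contains 'o'.
keuv: no 'o', does not pass → No. yvthtj: no 'o', does not pass → No. rgqmo: has 'o', has this property → Yes. bkiseml: no 'o', does not pass → No. ybnxsy: no 'o', does not pass → No.

No, No, Yes, No, No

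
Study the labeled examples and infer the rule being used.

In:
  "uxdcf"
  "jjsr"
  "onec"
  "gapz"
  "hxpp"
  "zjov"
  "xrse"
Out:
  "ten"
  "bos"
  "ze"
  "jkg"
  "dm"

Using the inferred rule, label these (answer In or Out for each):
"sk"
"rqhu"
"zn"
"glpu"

The simplest hypothesis consistent with all the labels is: length ≥ 4.
"sk" → length 2 → Out.
"rqhu" → length 4 → In.
"zn" → length 2 → Out.
"glpu" → length 4 → In.

Out, In, Out, In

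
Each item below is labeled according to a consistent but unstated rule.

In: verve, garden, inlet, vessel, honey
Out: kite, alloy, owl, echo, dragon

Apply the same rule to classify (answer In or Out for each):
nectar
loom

In, Out

A rule that fits every label: length ≥ 5 AND contains 'e' — true of each 'In' example, false of each 'Out' one.
nectar: In (length 6, has 'e'). loom: Out (length 4, no 'e').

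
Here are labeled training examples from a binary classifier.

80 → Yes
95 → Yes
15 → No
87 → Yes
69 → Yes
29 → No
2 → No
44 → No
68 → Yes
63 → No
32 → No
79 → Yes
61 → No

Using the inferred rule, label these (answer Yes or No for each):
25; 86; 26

Every 'Yes' example satisfies: at least 68. None of the 'No' examples do.
25: No (25 < 68).
86: Yes (86 ≥ 68).
26: No (26 < 68).

No, Yes, No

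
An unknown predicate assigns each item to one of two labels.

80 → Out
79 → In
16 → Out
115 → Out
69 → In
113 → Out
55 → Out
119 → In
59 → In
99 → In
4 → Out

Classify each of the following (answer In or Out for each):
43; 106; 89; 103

The rule appears to be: ends in digit 9.
43: last digit 3, fails this test → Out. 106: last digit 6, fails this test → Out. 89: last digit 9, passes → In. 103: last digit 3, fails this test → Out.

Out, Out, In, Out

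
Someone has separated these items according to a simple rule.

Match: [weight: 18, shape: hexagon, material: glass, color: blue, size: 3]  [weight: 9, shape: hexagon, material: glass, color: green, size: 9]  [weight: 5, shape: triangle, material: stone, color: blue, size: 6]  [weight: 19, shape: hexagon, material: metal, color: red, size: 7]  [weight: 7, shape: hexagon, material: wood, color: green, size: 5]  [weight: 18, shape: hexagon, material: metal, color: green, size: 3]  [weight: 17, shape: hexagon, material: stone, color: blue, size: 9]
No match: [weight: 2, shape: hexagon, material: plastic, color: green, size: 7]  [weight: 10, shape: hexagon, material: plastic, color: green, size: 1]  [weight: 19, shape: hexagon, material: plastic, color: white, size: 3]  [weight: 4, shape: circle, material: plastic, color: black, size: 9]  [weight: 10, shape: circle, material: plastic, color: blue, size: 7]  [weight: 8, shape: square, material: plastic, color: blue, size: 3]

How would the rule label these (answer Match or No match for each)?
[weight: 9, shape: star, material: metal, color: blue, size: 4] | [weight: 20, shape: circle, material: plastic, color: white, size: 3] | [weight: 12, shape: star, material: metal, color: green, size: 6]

All 'Match' examples share one property — material is not plastic — and every 'No match' example lacks it.

Match, No match, Match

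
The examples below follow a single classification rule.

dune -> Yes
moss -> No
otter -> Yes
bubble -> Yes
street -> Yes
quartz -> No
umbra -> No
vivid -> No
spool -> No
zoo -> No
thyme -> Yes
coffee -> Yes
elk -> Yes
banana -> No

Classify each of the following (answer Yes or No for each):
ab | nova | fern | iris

All 'Yes' examples share one property — contains 'e' — and every 'No' example lacks it.
ab — no 'e', hence No.
nova — no 'e', hence No.
fern — has 'e', hence Yes.
iris — no 'e', hence No.

No, No, Yes, No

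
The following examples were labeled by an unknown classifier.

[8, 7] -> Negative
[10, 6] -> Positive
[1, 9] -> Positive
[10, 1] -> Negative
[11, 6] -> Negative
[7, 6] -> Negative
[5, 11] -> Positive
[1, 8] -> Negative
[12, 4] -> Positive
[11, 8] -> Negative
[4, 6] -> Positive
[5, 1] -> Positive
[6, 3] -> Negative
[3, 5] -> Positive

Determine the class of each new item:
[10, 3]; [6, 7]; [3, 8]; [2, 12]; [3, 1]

Negative, Negative, Negative, Positive, Positive

One predicate separates the groups cleanly: sum is even.
[10, 3] → 10+3 = 13 → Negative.
[6, 7] → 6+7 = 13 → Negative.
[3, 8] → 3+8 = 11 → Negative.
[2, 12] → 2+12 = 14 → Positive.
[3, 1] → 3+1 = 4 → Positive.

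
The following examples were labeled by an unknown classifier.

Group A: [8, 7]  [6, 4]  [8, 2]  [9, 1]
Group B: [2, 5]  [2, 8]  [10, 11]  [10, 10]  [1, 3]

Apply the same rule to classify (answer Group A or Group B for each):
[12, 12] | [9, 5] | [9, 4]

Group B, Group A, Group A

Every 'Group A' example satisfies: first > second. None of the 'Group B' examples do.
[12, 12]: 12 = 12, fails this test → Group B.
[9, 5]: 9 > 5, matches → Group A.
[9, 4]: 9 > 4, matches → Group A.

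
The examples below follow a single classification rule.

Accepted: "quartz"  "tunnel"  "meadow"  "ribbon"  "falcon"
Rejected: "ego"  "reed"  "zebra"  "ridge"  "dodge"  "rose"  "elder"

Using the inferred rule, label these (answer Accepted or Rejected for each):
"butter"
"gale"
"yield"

Rule: length 6. This holds for each 'Accepted' example and fails for each 'Rejected' one.

Accepted, Rejected, Rejected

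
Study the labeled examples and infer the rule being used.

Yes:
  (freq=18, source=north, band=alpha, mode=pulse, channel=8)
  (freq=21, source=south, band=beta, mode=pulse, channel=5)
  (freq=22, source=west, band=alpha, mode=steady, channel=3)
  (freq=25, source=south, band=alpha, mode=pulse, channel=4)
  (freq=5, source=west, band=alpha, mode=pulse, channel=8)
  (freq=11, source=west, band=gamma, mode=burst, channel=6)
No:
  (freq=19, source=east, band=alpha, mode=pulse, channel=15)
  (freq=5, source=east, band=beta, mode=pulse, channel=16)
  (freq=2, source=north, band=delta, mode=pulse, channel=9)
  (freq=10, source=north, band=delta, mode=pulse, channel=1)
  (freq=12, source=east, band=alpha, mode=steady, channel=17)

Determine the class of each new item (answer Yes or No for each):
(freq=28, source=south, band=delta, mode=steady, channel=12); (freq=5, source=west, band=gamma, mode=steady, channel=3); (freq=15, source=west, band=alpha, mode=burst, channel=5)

No, Yes, Yes

Every 'Yes' example satisfies: channel ≥ 3 AND channel ≤ 8. None of the 'No' examples do.
(freq=28, source=south, band=delta, mode=steady, channel=12) — channel = 12, hence No. (freq=5, source=west, band=gamma, mode=steady, channel=3) — channel = 3, hence Yes. (freq=15, source=west, band=alpha, mode=burst, channel=5) — channel = 5, hence Yes.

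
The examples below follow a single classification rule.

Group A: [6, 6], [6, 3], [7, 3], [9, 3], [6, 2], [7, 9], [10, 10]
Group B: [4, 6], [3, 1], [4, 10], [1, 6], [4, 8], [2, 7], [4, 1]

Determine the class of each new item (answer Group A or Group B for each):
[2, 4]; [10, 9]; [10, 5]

A rule that fits every label: first ≥ 6 — true of each 'Group A' example, false of each 'Group B' one.
[2, 4]: Group B (first 2). [10, 9]: Group A (first 10). [10, 5]: Group A (first 10).

Group B, Group A, Group A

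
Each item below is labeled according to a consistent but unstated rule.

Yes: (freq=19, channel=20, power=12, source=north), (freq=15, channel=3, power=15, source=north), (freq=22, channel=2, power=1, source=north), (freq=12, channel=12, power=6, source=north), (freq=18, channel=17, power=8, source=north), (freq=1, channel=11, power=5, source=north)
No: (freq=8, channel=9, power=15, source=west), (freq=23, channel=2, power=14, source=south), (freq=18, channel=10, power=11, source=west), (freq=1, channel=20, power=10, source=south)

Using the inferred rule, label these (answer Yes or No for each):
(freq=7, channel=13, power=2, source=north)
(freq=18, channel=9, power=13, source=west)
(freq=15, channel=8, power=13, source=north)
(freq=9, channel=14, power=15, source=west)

Yes, No, Yes, No

'Yes' ⟺ source is north.
(freq=7, channel=13, power=2, source=north): source is north — meets the rule, so Yes.
(freq=18, channel=9, power=13, source=west): source is west — doesn't qualify, so No.
(freq=15, channel=8, power=13, source=north): source is north — meets the rule, so Yes.
(freq=9, channel=14, power=15, source=west): source is west — doesn't qualify, so No.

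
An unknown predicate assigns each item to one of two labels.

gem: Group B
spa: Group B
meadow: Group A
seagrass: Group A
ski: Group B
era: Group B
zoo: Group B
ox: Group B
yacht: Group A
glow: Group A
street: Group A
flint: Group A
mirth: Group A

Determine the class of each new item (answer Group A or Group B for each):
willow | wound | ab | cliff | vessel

Group A, Group A, Group B, Group A, Group A

Every 'Group A' example satisfies: length ≥ 4. None of the 'Group B' examples do.
willow: Group A (length 6). wound: Group A (length 5). ab: Group B (length 2). cliff: Group A (length 5). vessel: Group A (length 6).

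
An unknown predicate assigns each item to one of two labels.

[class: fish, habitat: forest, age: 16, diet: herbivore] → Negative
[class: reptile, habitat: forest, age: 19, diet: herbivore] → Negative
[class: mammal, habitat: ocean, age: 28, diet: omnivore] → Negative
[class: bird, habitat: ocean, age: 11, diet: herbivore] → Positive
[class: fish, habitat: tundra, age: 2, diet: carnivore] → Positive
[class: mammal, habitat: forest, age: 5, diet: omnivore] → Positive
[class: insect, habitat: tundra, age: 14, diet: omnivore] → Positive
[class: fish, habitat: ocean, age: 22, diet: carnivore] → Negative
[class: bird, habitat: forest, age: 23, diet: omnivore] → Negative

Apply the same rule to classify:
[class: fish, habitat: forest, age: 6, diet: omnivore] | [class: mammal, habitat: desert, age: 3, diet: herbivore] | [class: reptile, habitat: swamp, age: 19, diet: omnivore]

Positive, Positive, Negative

Every 'Positive' example satisfies: age ≤ 14. None of the 'Negative' examples do.
Positive: [class: fish, habitat: forest, age: 6, diet: omnivore], since age = 6. Positive: [class: mammal, habitat: desert, age: 3, diet: herbivore], since age = 3. Negative: [class: reptile, habitat: swamp, age: 19, diet: omnivore], since age = 19.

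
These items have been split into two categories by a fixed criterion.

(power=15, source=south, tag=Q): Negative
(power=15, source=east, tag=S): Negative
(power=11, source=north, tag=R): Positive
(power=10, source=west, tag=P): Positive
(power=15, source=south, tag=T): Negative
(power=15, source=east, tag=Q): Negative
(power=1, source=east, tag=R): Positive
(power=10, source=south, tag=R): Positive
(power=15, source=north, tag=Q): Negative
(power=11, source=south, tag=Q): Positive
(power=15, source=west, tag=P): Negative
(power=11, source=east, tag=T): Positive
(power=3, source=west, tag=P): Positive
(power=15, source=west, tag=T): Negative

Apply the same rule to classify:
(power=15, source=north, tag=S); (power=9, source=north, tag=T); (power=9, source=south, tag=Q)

The pattern is that an item is 'Positive' exactly when: power ≤ 11.
Negative: (power=15, source=north, tag=S), since power = 15. Positive: (power=9, source=north, tag=T), since power = 9. Positive: (power=9, source=south, tag=Q), since power = 9.

Negative, Positive, Positive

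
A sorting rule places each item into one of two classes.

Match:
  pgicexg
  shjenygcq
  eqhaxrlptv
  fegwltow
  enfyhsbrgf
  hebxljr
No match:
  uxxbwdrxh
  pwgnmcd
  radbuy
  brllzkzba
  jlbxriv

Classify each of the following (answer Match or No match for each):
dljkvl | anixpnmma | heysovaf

No match, No match, Match

A rule that fits every label: contains 'e' — true of each 'Match' example, false of each 'No match' one.
dljkvl: no 'e', fails the rule → No match.
anixpnmma: no 'e', fails the rule → No match.
heysovaf: has 'e', fits → Match.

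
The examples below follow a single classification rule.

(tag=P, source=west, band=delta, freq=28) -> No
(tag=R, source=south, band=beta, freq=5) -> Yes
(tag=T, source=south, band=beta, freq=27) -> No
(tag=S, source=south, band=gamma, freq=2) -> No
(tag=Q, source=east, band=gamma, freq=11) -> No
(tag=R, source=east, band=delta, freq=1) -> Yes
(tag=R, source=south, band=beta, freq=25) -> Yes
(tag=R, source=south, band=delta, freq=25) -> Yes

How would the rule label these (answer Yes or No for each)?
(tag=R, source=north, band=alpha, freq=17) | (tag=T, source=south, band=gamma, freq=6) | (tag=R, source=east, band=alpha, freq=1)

Comparing the two groups points to one rule — tag is R.

Yes, No, Yes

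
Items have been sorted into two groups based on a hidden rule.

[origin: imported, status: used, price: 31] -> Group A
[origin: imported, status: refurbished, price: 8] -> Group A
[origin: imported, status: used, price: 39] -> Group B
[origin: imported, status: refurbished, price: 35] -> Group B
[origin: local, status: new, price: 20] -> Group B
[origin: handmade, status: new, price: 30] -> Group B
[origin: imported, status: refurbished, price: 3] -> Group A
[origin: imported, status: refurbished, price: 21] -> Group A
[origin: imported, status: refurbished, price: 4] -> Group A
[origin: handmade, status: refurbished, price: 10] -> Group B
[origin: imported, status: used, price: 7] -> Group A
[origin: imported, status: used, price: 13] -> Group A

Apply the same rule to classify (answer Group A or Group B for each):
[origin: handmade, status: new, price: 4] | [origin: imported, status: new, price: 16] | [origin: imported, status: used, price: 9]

A rule that fits every label: origin is imported AND price ≤ 31 — true of each 'Group A' example, false of each 'Group B' one.
[origin: handmade, status: new, price: 4]: origin is handmade, price = 4 — doesn't match, so Group B. [origin: imported, status: new, price: 16]: origin is imported, price = 16 — meets the rule, so Group A. [origin: imported, status: used, price: 9]: origin is imported, price = 9 — meets the rule, so Group A.

Group B, Group A, Group A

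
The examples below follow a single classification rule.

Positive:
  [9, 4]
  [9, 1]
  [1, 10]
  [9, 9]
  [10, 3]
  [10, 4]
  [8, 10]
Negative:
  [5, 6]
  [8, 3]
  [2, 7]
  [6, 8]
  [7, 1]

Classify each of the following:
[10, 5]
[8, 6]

Positive, Negative

Every 'Positive' example satisfies: max ≥ 9. None of the 'Negative' examples do.
[10, 5]: Positive (max 10).
[8, 6]: Negative (max 8).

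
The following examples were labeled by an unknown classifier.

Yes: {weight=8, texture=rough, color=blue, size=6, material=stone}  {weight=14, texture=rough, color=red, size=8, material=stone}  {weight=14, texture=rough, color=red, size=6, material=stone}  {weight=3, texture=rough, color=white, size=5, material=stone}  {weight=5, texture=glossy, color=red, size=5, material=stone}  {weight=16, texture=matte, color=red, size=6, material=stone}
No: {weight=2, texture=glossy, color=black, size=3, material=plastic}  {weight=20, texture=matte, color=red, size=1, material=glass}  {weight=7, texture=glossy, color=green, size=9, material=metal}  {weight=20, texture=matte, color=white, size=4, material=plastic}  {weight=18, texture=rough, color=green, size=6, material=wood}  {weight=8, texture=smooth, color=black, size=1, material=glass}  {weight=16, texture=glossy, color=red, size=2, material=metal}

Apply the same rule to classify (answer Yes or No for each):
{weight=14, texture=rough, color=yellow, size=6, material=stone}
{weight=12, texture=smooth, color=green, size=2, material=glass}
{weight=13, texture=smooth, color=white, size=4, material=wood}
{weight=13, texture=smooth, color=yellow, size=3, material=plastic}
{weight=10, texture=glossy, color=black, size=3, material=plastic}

One predicate separates the groups cleanly: material is stone.

Yes, No, No, No, No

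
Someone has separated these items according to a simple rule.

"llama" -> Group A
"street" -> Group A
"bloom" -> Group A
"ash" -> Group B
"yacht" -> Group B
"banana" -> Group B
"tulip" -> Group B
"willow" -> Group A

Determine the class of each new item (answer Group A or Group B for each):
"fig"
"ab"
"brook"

Group B, Group B, Group A

'Group A' ⟺ has a double letter.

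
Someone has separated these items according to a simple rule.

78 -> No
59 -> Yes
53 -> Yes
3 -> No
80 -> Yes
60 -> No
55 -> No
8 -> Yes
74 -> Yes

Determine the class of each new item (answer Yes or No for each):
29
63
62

'Yes' ⟺ ≡ 2 (mod 3).

Yes, No, Yes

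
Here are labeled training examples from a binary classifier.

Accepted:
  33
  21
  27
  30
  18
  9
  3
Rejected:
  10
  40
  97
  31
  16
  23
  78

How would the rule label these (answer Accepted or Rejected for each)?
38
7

Rule: multiple of 3 AND at most 33. This holds for each 'Accepted' example and fails for each 'Rejected' one.
38: 38 = 3·12 + 2, 38 > 33, does not pass → Rejected.
7: 7 = 3·2 + 1, 7 ≤ 33, does not pass → Rejected.

Rejected, Rejected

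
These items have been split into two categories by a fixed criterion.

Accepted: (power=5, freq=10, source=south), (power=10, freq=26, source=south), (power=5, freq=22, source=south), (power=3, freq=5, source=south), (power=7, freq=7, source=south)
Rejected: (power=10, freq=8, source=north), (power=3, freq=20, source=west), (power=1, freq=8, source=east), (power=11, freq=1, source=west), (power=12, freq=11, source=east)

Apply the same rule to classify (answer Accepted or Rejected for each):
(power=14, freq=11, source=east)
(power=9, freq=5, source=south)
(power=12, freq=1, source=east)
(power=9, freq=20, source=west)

Rejected, Accepted, Rejected, Rejected

The distinguishing property — source is south — holds for all the 'Accepted' cases and none of the 'Rejected' cases.
Rejected: (power=14, freq=11, source=east), since source is east.
Accepted: (power=9, freq=5, source=south), since source is south.
Rejected: (power=12, freq=1, source=east), since source is east.
Rejected: (power=9, freq=20, source=west), since source is west.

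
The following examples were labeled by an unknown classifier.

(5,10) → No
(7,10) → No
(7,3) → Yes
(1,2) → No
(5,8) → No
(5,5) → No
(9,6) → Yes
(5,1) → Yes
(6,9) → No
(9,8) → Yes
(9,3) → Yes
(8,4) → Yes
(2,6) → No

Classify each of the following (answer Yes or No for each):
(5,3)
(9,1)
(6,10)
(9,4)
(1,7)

One predicate separates the groups cleanly: first > second.
Yes: (5,3), since 5 > 3. Yes: (9,1), since 9 > 1. No: (6,10), since 6 < 10. Yes: (9,4), since 9 > 4. No: (1,7), since 1 < 7.

Yes, Yes, No, Yes, No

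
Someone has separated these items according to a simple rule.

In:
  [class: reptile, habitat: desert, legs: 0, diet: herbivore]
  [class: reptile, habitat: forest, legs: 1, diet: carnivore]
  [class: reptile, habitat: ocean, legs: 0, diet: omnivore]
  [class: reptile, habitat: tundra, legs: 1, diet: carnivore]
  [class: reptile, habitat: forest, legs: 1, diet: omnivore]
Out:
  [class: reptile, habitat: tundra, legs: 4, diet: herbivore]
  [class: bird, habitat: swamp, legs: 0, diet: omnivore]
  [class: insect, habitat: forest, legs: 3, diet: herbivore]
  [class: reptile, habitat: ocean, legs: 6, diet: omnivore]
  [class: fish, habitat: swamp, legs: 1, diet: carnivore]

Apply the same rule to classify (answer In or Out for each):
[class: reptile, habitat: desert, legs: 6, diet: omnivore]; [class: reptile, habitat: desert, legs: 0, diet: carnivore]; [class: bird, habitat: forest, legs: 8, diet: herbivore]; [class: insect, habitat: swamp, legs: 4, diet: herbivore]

The rule appears to be: class is reptile AND legs ≤ 1.
[class: reptile, habitat: desert, legs: 6, diet: omnivore] → class is reptile, legs = 6 → Out.
[class: reptile, habitat: desert, legs: 0, diet: carnivore] → class is reptile, legs = 0 → In.
[class: bird, habitat: forest, legs: 8, diet: herbivore] → class is bird, legs = 8 → Out.
[class: insect, habitat: swamp, legs: 4, diet: herbivore] → class is insect, legs = 4 → Out.

Out, In, Out, Out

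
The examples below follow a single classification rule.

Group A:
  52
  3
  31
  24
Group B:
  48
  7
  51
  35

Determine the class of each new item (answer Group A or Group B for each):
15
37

Checking candidate rules against both groups, what survives is: ≡ 3 (mod 7).
15 → 15 mod 7 = 1 → Group B.
37 → 37 mod 7 = 2 → Group B.

Group B, Group B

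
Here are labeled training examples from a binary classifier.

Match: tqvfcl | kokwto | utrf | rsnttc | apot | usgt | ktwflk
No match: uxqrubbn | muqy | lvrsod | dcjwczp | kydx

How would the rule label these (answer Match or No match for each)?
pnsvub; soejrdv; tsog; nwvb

No match, No match, Match, No match

Comparing the two groups points to one rule — contains 't'.
pnsvub → no 't' → No match.
soejrdv → no 't' → No match.
tsog → has 't' → Match.
nwvb → no 't' → No match.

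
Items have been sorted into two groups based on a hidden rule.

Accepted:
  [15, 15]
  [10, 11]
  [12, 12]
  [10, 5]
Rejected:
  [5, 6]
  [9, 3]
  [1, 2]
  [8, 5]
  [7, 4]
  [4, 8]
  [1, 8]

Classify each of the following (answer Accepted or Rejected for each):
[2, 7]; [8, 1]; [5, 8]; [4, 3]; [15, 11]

Rejected, Rejected, Rejected, Rejected, Accepted

Rule: sum ≥ 15. This holds for each 'Accepted' example and fails for each 'Rejected' one.
[2, 7]: 2+7 = 9, does not pass → Rejected.
[8, 1]: 8+1 = 9, does not pass → Rejected.
[5, 8]: 5+8 = 13, does not pass → Rejected.
[4, 3]: 4+3 = 7, does not pass → Rejected.
[15, 11]: 15+11 = 26, satisfies this → Accepted.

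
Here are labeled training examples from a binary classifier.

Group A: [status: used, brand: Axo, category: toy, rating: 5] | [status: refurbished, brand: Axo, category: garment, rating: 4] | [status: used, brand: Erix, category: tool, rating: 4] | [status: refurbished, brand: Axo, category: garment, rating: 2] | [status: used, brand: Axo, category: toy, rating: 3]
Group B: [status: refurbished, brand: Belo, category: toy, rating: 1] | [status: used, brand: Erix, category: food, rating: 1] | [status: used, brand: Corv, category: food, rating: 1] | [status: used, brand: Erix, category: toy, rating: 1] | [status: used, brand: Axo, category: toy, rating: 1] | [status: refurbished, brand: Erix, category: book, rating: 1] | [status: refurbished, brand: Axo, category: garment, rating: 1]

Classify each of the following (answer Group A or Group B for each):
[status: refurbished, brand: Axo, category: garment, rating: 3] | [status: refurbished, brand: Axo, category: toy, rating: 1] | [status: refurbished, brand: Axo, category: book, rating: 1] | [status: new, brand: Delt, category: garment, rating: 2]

The common property of the 'Group A' items is: rating ≥ 2. No 'Group B' item has it.
[status: refurbished, brand: Axo, category: garment, rating: 3]: Group A (rating = 3).
[status: refurbished, brand: Axo, category: toy, rating: 1]: Group B (rating = 1).
[status: refurbished, brand: Axo, category: book, rating: 1]: Group B (rating = 1).
[status: new, brand: Delt, category: garment, rating: 2]: Group A (rating = 2).

Group A, Group B, Group B, Group A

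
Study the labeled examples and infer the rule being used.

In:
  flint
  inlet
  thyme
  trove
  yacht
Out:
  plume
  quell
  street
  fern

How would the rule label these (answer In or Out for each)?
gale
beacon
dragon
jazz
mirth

Out, Out, Out, Out, In

'In' ⟺ odd length AND contains 't'.
gale: Out (length 4, no 't').
beacon: Out (length 6, no 't').
dragon: Out (length 6, no 't').
jazz: Out (length 4, no 't').
mirth: In (length 5, has 't').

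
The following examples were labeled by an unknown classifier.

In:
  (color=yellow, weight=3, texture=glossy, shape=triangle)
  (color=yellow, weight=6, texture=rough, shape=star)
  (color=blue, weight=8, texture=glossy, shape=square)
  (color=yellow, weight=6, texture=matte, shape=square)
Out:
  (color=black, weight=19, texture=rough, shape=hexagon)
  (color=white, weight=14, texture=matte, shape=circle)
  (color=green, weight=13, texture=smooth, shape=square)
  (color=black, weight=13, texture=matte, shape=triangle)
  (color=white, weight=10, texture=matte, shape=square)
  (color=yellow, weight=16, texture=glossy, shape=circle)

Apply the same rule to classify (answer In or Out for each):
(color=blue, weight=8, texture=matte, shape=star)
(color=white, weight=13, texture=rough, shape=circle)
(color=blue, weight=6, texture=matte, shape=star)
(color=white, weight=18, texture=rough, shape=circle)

The pattern is that an item is 'In' exactly when: weight ≤ 8.
(color=blue, weight=8, texture=matte, shape=star) → weight = 8 → In.
(color=white, weight=13, texture=rough, shape=circle) → weight = 13 → Out.
(color=blue, weight=6, texture=matte, shape=star) → weight = 6 → In.
(color=white, weight=18, texture=rough, shape=circle) → weight = 18 → Out.

In, Out, In, Out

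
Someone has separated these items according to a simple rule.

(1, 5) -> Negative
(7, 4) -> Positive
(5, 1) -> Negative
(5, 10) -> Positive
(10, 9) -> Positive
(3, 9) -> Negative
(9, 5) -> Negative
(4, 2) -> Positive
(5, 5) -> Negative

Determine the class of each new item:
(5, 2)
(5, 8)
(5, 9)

The common property of the 'Positive' items is: product is even. No 'Negative' item has it.
(5, 2) → 5·2 = 10 → Positive. (5, 8) → 5·8 = 40 → Positive. (5, 9) → 5·9 = 45 → Negative.

Positive, Positive, Negative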